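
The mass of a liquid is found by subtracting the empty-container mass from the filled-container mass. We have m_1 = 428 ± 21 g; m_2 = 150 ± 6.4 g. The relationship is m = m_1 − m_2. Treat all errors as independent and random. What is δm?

Absolute uncertainties add in quadrature for a linear combination:
  (δm_1)² = 441;  (δm_2)² = 41.0
δm = √(482) = 22.0 g

22.0 g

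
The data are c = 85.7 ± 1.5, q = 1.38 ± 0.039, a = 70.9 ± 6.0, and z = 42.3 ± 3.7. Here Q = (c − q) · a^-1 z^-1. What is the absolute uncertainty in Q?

0.00346

Let u = c − q = 84.3. δu = √(δc² + δq²) = √(2.25 + 0.00152) = 1.50, so δu/u = 0.0178.
Q is then a monomial in u, a, z:
δQ/Q = √((δu/u)² + (-1·δa/a)² + (-1·δz/z)²) = √(0.000317 + 0.00716 + 0.00765) = 0.123
Q = 0.0281, so δQ = 0.123 × 0.0281 = 0.00346.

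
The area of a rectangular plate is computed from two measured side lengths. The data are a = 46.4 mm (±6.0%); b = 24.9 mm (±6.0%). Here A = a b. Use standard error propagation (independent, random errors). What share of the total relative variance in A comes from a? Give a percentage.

50.0%

(δA/A)² = (1·δa/a)² + (1·δb/b)²
  a term: (1×0.0600)² = 0.00360
  b term: (1×0.0600)² = 0.00360
Total = 0.00720. Share from a = 0.00360/0.00720 = 0.500.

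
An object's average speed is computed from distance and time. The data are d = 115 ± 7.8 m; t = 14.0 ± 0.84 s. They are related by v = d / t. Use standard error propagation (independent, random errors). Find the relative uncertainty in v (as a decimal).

Products/powers → add relative errors in quadrature, weighted by exponent:
  (1·δd/d)² = (1×0.0678)² = 0.00460;  (-1·δt/t)² = (-1×0.0600)² = 0.00360
δv/v = √(0.00820) = 0.0906

0.0906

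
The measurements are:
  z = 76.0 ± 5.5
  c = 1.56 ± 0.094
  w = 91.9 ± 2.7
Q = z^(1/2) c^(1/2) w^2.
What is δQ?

Products/powers → add relative errors in quadrature, weighted by exponent:
  (½·δz/z)² = (0.5×0.0724)² = 0.00131;  (½·δc/c)² = (0.5×0.0603)² = 0.000908;  (2·δw/w)² = (2×0.0294)² = 0.00345
δQ/Q = √(0.00567) = 0.0753
Q = 92000, so δQ = 0.0753 × 92000 = 6920.

6920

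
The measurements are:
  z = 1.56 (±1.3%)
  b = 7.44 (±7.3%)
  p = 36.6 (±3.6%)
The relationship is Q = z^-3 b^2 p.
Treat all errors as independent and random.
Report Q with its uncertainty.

Since Q is a product/quotient, work with relative uncertainties:
  (-3·δz/z)² = (-3×0.0130)² = 0.00152;  (2·δb/b)² = (2×0.0730)² = 0.0213;  (1·δp/p)² = (1×0.0360)² = 0.00130
δQ/Q = √(0.0241) = 0.155
Q = 534, so δQ = 0.155 × 534 = 82.9.

534 ± 82.9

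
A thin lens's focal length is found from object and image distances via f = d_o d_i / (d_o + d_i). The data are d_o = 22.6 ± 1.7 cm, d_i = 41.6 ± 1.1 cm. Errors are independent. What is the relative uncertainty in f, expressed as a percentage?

∂f/∂d_o = (d_i/(d_o+d_i))² = 0.420;  ∂f/∂d_i = (d_o/(d_o+d_i))² = 0.124
δf = √((∂f/∂d_o · δd_o)² + (∂f/∂d_i · δd_i)²) = √(0.509 + 0.0186) = 0.727 cm
f = 14.6 cm, so δf/f = 0.727/14.6 = 0.0496.

4.96%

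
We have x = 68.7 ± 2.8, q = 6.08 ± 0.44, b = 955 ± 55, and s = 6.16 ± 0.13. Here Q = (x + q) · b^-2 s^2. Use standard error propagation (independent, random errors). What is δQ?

Let u = x + q = 74.8. δu = √(δx² + δq²) = √(7.84 + 0.194) = 2.83, so δu/u = 0.0379.
Q is then a monomial in u, b, s:
δQ/Q = √((δu/u)² + (-2·δb/b)² + (2·δs/s)²) = √(0.00144 + 0.0133 + 0.00178) = 0.128
Q = 0.00311, so δQ = 0.128 × 0.00311 = 0.000399.

0.000399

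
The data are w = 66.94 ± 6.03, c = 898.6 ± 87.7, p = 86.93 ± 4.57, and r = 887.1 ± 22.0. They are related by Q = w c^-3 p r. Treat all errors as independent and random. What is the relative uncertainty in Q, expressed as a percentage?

31.2%

Each factor contributes (exponent × relative error)² to (δQ/Q)²:
  (1·δw/w)² = (1×0.0901)² = 0.00811;  (-3·δc/c)² = (-3×0.0976)² = 0.0857;  (1·δp/p)² = (1×0.0526)² = 0.00276;  (1·δr/r)² = (1×0.0248)² = 0.000615
δQ/Q = √(0.0972) = 0.312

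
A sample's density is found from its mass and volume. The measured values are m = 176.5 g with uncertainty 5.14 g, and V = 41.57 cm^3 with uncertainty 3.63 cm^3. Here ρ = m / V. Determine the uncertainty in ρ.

0.391 g/cm^3

Products/powers → add relative errors in quadrature, weighted by exponent:
  (1·δm/m)² = (1×0.0291)² = 0.000848;  (-1·δV/V)² = (-1×0.0873)² = 0.00763
δρ/ρ = √(0.00847) = 0.0921
ρ = 4.246 g/cm^3, so δρ = 0.0921 × 4.246 = 0.391 g/cm^3.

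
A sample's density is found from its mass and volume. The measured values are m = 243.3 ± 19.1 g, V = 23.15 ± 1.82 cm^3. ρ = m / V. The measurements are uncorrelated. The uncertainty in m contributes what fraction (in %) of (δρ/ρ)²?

49.9%

(δρ/ρ)² = (1·δm/m)² + (-1·δV/V)²
  m term: (1×0.0785)² = 0.00616
  V term: (-1×0.0786)² = 0.00618
Total = 0.0123. Share from m = 0.00616/0.0123 = 0.499.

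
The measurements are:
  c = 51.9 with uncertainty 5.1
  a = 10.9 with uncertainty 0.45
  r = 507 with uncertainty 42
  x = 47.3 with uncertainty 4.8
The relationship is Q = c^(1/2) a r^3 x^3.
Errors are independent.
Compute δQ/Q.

0.398

For a monomial Q ∝ c^(1/2), a, r^3, x^3, fractional errors add in quadrature:
  (½·δc/c)² = (0.5×0.0983)² = 0.00241;  (1·δa/a)² = (1×0.0413)² = 0.00170;  (3·δr/r)² = (3×0.0828)² = 0.0618;  (3·δx/x)² = (3×0.101)² = 0.0927
δQ/Q = √(0.159) = 0.398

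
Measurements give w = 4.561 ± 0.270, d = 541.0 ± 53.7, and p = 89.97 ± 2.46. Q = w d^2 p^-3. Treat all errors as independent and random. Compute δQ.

Relative error in a monomial: (δQ/Q)² = Σ (nᵢ · δxᵢ/xᵢ)².
  (1·δw/w)² = (1×0.0592)² = 0.00350;  (2·δd/d)² = (2×0.0993)² = 0.0394;  (-3·δp/p)² = (-3×0.0273)² = 0.00673
δQ/Q = √(0.0496) = 0.223
Q = 1.833, so δQ = 0.223 × 1.833 = 0.408.

0.408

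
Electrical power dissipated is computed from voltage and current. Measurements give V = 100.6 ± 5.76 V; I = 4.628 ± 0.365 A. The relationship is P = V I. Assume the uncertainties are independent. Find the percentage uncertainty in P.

Each factor contributes (exponent × relative error)² to (δP/P)²:
  (1·δV/V)² = (1×0.0573)² = 0.00328;  (1·δI/I)² = (1×0.0789)² = 0.00622
δP/P = √(0.00950) = 0.0975

9.75%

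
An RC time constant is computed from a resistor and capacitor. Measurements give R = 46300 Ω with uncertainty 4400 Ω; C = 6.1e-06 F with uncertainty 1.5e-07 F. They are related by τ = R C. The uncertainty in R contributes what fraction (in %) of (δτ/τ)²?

93.7%

(δτ/τ)² = (1·δR/R)² + (1·δC/C)²
  R term: (1×0.0950)² = 0.00903
  C term: (1×0.0246)² = 0.000605
Total = 0.00964. Share from R = 0.00903/0.00964 = 0.937.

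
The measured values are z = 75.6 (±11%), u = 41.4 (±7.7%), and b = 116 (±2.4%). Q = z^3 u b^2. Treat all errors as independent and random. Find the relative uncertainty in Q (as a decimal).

Since Q is a product/quotient, work with relative uncertainties:
  (3·δz/z)² = (3×0.110)² = 0.109;  (1·δu/u)² = (1×0.0770)² = 0.00593;  (2·δb/b)² = (2×0.0240)² = 0.00230
δQ/Q = √(0.117) = 0.342

0.342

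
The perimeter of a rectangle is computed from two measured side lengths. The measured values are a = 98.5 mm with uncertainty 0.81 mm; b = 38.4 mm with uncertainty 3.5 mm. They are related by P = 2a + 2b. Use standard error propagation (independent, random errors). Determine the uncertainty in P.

7.19 mm

Absolute uncertainties add in quadrature for a linear combination:
  (2·δa)² = 2.62;  (2·δb)² = 49.0
δP = √(51.6) = 7.19 mm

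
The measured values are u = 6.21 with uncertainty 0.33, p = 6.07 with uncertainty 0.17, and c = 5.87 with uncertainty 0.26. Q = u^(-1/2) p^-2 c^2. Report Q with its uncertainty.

0.375 ± 0.0406

Q is a product of powers, so relative uncertainties combine in quadrature:
  (−½·δu/u)² = (-0.5×0.0531)² = 0.000706;  (-2·δp/p)² = (-2×0.0280)² = 0.00314;  (2·δc/c)² = (2×0.0443)² = 0.00785
δQ/Q = √(0.0117) = 0.108
Q = 0.375, so δQ = 0.108 × 0.375 = 0.0406.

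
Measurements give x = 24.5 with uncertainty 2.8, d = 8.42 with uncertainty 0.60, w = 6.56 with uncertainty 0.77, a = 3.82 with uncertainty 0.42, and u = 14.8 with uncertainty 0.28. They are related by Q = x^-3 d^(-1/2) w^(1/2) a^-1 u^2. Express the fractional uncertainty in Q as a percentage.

36.8%

Q is a product of powers, so relative uncertainties combine in quadrature:
  (-3·δx/x)² = (-3×0.114)² = 0.118;  (−½·δd/d)² = (-0.5×0.0713)² = 0.00127;  (½·δw/w)² = (0.5×0.117)² = 0.00344;  (-1·δa/a)² = (-1×0.110)² = 0.0121;  (2·δu/u)² = (2×0.0189)² = 0.00143
δQ/Q = √(0.136) = 0.368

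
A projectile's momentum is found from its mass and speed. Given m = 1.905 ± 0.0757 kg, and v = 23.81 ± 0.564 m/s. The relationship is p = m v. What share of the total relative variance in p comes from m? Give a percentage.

(δp/p)² = (1·δm/m)² + (1·δv/v)²
  m term: (1×0.0397)² = 0.00158
  v term: (1×0.0237)² = 0.000561
Total = 0.00214. Share from m = 0.00158/0.00214 = 0.738.

73.8%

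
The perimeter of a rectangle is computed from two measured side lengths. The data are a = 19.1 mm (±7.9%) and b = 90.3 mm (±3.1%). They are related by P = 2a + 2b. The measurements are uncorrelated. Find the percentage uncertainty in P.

2.91%

For a sum/difference, combine absolute errors in quadrature:
  (2·δa)² = 9.11;  (2·δb)² = 31.3
δP = √(40.5) = 6.36 mm
P = 219 mm, so δP/P = 6.36/219 = 0.0291.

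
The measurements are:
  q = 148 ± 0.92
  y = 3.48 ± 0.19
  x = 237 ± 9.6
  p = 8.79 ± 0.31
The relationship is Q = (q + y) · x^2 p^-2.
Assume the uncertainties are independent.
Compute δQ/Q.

0.108

Let u = q + y = 151. δu = √(δq² + δy²) = √(0.846 + 0.0361) = 0.939, so δu/u = 0.00620.
Q is then a monomial in u, x, p:
δQ/Q = √((δu/u)² + (2·δx/x)² + (-2·δp/p)²) = √(3.85e-05 + 0.00656 + 0.00498) = 0.108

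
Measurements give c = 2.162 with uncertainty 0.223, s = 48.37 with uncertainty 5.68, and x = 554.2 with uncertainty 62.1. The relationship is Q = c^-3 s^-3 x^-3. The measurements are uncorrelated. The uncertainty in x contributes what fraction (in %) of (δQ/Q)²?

(δQ/Q)² = (-3·δc/c)² + (-3·δs/s)² + (-3·δx/x)²
  c term: (-3×0.103)² = 0.0958
  s term: (-3×0.117)² = 0.124
  x term: (-3×0.112)² = 0.113
Total = 0.333. Share from x = 0.113/0.333 = 0.339.

33.9%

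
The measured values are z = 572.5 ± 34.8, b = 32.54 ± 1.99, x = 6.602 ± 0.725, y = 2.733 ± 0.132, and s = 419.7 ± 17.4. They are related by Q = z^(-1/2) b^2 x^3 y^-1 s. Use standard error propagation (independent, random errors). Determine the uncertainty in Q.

Since Q is a product/quotient, work with relative uncertainties:
  (−½·δz/z)² = (-0.5×0.0608)² = 0.000924;  (2·δb/b)² = (2×0.0612)² = 0.0150;  (3·δx/x)² = (3×0.110)² = 0.109;  (-1·δy/y)² = (-1×0.0483)² = 0.00233;  (1·δs/s)² = (1×0.0415)² = 0.00172
δQ/Q = √(0.128) = 0.358
Q = 1.956e+06, so δQ = 0.358 × 1.956e+06 = 7.01e+05.

7.01e+05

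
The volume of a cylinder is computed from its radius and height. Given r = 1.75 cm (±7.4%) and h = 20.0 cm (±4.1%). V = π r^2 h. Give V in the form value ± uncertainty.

V is a product of powers, so relative uncertainties combine in quadrature:
  (2·δr/r)² = (2×0.0740)² = 0.0219;  (1·δh/h)² = (1×0.0410)² = 0.00168
δV/V = √(0.0236) = 0.154
V = 192 cm^3, so δV = 0.154 × 192 = 29.6 cm^3.

192 ± 29.6 cm^3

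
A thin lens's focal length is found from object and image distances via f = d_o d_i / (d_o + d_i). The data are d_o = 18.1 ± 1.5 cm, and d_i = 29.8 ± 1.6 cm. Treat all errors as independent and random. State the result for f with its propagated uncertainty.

11.3 ± 0.624 cm

∂f/∂d_o = (d_i/(d_o+d_i))² = 0.387;  ∂f/∂d_i = (d_o/(d_o+d_i))² = 0.143
δf = √((∂f/∂d_o · δd_o)² + (∂f/∂d_i · δd_i)²) = √(0.337 + 0.0522) = 0.624 cm
f = 11.3 cm.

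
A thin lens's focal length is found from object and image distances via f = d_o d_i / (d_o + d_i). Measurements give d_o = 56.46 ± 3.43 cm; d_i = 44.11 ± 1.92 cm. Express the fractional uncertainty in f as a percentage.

3.62%

∂f/∂d_o = (d_i/(d_o+d_i))² = 0.192;  ∂f/∂d_i = (d_o/(d_o+d_i))² = 0.315
δf = √((∂f/∂d_o · δd_o)² + (∂f/∂d_i · δd_i)²) = √(0.435 + 0.366) = 0.895 cm
f = 24.76 cm, so δf/f = 0.895/24.76 = 0.0362.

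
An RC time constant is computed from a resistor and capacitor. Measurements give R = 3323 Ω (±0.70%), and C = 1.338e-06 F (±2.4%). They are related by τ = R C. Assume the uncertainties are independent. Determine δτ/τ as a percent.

2.50%

For a monomial τ ∝ R, C, fractional errors add in quadrature:
  (1·δR/R)² = (1×0.00700)² = 4.9e-05;  (1·δC/C)² = (1×0.0240)² = 0.000576
δτ/τ = √(0.000625) = 0.0250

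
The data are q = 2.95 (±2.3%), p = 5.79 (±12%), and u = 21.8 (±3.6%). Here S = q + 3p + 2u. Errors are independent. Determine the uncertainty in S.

S is a linear combination, so absolute uncertainties add in quadrature:
  (δq)² = 0.00460;  (3·δp)² = 4.34;  (2·δu)² = 2.46
δS = √(6.81) = 2.61

2.61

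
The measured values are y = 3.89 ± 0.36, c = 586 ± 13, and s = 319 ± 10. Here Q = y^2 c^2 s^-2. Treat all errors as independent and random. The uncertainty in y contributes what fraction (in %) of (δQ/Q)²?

85.3%

(δQ/Q)² = (2·δy/y)² + (2·δc/c)² + (-2·δs/s)²
  y term: (2×0.0925)² = 0.0343
  c term: (2×0.0222)² = 0.00197
  s term: (-2×0.0313)² = 0.00393
Total = 0.0402. Share from y = 0.0343/0.0402 = 0.853.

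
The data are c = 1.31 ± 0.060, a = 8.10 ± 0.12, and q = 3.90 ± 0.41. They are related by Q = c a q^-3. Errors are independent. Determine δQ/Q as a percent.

31.9%

Each factor contributes (exponent × relative error)² to (δQ/Q)²:
  (1·δc/c)² = (1×0.0458)² = 0.00210;  (1·δa/a)² = (1×0.0148)² = 0.000219;  (-3·δq/q)² = (-3×0.105)² = 0.0995
δQ/Q = √(0.102) = 0.319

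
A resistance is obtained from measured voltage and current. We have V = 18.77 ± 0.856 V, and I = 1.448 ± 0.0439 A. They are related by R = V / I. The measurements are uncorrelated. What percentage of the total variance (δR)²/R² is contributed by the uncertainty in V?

(δR/R)² = (1·δV/V)² + (-1·δI/I)²
  V term: (1×0.0456)² = 0.00208
  I term: (-1×0.0303)² = 0.000919
Total = 0.00300. Share from V = 0.00208/0.00300 = 0.694.

69.4%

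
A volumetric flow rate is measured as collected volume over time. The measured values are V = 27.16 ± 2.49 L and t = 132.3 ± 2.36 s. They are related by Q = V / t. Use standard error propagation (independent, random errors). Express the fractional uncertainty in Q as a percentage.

9.34%

Each factor contributes (exponent × relative error)² to (δQ/Q)²:
  (1·δV/V)² = (1×0.0917)² = 0.00841;  (-1·δt/t)² = (-1×0.0178)² = 0.000318
δQ/Q = √(0.00872) = 0.0934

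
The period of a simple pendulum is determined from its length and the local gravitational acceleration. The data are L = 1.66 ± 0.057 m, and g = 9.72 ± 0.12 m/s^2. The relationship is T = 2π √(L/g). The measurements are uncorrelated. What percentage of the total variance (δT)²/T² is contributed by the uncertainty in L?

(δT/T)² = (½·δL/L)² + (−½·δg/g)²
  L term: (0.5×0.0343)² = 0.000295
  g term: (-0.5×0.0123)² = 3.81e-05
Total = 0.000333. Share from L = 0.000295/0.000333 = 0.886.

88.6%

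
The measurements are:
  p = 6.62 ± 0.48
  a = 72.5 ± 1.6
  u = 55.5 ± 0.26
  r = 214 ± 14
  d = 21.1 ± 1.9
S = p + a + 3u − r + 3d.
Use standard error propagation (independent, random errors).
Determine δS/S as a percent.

16.0%

For a sum/difference, combine absolute errors in quadrature:
  (δp)² = 0.230;  (δa)² = 2.56;  (3·δu)² = 0.608;  (δr)² = 196;  (3·δd)² = 32.5
δS = √(232) = 15.2
S = 94.9, so δS/S = 15.2/94.9 = 0.160.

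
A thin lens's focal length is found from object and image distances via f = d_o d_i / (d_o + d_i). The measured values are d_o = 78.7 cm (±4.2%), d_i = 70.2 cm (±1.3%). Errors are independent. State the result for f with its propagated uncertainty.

37.1 ± 0.778 cm

∂f/∂d_o = (d_i/(d_o+d_i))² = 0.222;  ∂f/∂d_i = (d_o/(d_o+d_i))² = 0.279
δf = √((∂f/∂d_o · δd_o)² + (∂f/∂d_i · δd_i)²) = √(0.540 + 0.0650) = 0.778 cm
f = 37.1 cm.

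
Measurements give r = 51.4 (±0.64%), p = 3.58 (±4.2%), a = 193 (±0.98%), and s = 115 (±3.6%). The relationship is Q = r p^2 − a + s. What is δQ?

55.7

Let w = r·p^2 = 659. δw/w = √((1·δr/r)² + (2·δp/p)²) = √(4.1e-05 + 0.00706) = 0.0842, so δw = 55.5.
Q = w − a + s: δQ = √(δw² + δa² + δs²) = √(3080 + 3.58 + 17.1) = 55.7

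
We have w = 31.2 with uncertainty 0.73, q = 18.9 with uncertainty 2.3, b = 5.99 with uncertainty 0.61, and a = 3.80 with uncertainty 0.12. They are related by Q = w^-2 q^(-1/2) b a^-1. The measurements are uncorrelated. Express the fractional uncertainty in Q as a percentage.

Q is a product of powers, so relative uncertainties combine in quadrature:
  (-2·δw/w)² = (-2×0.0234)² = 0.00219;  (−½·δq/q)² = (-0.5×0.122)² = 0.00370;  (1·δb/b)² = (1×0.102)² = 0.0104;  (-1·δa/a)² = (-1×0.0316)² = 0.000997
δQ/Q = √(0.0173) = 0.131

13.1%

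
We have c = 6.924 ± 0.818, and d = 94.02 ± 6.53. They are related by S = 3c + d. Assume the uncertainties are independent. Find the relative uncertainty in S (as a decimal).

For a sum/difference, combine absolute errors in quadrature:
  (3·δc)² = 6.02;  (δd)² = 42.6
δS = √(48.7) = 6.98
S = 114.8, so δS/S = 6.98/114.8 = 0.0608.

0.0608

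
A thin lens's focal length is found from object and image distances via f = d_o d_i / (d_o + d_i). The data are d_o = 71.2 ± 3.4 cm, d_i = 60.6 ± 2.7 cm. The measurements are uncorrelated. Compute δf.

∂f/∂d_o = (d_i/(d_o+d_i))² = 0.211;  ∂f/∂d_i = (d_o/(d_o+d_i))² = 0.292
δf = √((∂f/∂d_o · δd_o)² + (∂f/∂d_i · δd_i)²) = √(0.517 + 0.621) = 1.07 cm

1.07 cm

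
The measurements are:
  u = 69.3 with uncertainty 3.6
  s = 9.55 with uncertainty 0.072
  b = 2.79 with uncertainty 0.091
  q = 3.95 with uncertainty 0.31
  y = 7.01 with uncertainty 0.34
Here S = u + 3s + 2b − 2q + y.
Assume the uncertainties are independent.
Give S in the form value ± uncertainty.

S is a linear combination, so absolute uncertainties add in quadrature:
  (δu)² = 13.0;  (3·δs)² = 0.0467;  (2·δb)² = 0.0331;  (2·δq)² = 0.384;  (δy)² = 0.116
δS = √(13.5) = 3.68
S = 103.

103 ± 3.68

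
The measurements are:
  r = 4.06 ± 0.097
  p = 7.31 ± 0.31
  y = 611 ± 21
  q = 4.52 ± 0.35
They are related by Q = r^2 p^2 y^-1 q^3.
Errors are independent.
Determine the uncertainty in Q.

33.8

Q is a product of powers, so relative uncertainties combine in quadrature:
  (2·δr/r)² = (2×0.0239)² = 0.00228;  (2·δp/p)² = (2×0.0424)² = 0.00719;  (-1·δy/y)² = (-1×0.0344)² = 0.00118;  (3·δq/q)² = (3×0.0774)² = 0.0540
δQ/Q = √(0.0646) = 0.254
Q = 133, so δQ = 0.254 × 133 = 33.8.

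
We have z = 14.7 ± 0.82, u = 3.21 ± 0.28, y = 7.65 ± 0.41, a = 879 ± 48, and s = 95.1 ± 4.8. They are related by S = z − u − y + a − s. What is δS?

Each term contributes (cᵢ δxᵢ)² to (δS)²:
  (δz)² = 0.672;  (δu)² = 0.0784;  (δy)² = 0.168;  (δa)² = 2300;  (δs)² = 23.0
δS = √(2330) = 48.2

48.2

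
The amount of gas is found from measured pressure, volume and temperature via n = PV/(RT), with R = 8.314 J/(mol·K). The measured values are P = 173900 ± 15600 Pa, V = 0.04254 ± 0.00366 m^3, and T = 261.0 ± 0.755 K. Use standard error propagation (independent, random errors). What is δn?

0.424 mol

Each factor contributes (exponent × relative error)² to (δn/n)²:
  (1·δP/P)² = (1×0.0897)² = 0.00805;  (1·δV/V)² = (1×0.0860)² = 0.00740;  (-1·δT/T)² = (-1×0.00289)² = 8.37e-06
δn/n = √(0.0155) = 0.124
n = 3.409 mol, so δn = 0.124 × 3.409 = 0.424 mol.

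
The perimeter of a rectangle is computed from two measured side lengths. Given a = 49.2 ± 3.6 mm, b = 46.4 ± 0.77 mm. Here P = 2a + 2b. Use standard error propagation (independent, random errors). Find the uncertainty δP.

7.36 mm

P is a linear combination, so absolute uncertainties add in quadrature:
  (2·δa)² = 51.8;  (2·δb)² = 2.37
δP = √(54.2) = 7.36 mm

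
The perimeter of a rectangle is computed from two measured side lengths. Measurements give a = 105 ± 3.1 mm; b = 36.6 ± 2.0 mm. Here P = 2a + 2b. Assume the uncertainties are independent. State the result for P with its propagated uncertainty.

Absolute uncertainties add in quadrature for a linear combination:
  (2·δa)² = 38.4;  (2·δb)² = 16.0
δP = √(54.4) = 7.38 mm
P = 283 mm.

283 ± 7.38 mm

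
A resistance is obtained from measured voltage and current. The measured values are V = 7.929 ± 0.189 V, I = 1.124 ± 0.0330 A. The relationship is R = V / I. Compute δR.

0.267 Ω

Relative error in a monomial: (δR/R)² = Σ (nᵢ · δxᵢ/xᵢ)².
  (1·δV/V)² = (1×0.0238)² = 0.000568;  (-1·δI/I)² = (-1×0.0294)² = 0.000862
δR/R = √(0.00143) = 0.0378
R = 7.054 Ω, so δR = 0.0378 × 7.054 = 0.267 Ω.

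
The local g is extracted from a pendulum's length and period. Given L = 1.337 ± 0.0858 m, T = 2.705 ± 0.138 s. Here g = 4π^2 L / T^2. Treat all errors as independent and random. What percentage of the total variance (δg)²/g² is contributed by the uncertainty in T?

71.7%

(δg/g)² = (1·δL/L)² + (-2·δT/T)²
  L term: (1×0.0642)² = 0.00412
  T term: (-2×0.0510)² = 0.0104
Total = 0.0145. Share from T = 0.0104/0.0145 = 0.717.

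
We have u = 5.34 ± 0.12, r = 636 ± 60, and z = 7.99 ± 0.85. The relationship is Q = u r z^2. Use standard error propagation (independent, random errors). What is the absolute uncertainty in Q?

Relative error in a monomial: (δQ/Q)² = Σ (nᵢ · δxᵢ/xᵢ)².
  (1·δu/u)² = (1×0.0225)² = 0.000505;  (1·δr/r)² = (1×0.0943)² = 0.00890;  (2·δz/z)² = (2×0.106)² = 0.0453
δQ/Q = √(0.0547) = 0.234
Q = 2.17e+05, so δQ = 0.234 × 2.17e+05 = 50700.

50700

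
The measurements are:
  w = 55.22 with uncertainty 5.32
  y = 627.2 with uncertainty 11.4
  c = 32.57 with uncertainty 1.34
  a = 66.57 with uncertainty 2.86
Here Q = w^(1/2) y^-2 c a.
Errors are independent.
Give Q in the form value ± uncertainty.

0.04096 ± 0.00347

Q is a product of powers, so relative uncertainties combine in quadrature:
  (½·δw/w)² = (0.5×0.0963)² = 0.00232;  (-2·δy/y)² = (-2×0.0182)² = 0.00132;  (1·δc/c)² = (1×0.0411)² = 0.00169;  (1·δa/a)² = (1×0.0430)² = 0.00185
δQ/Q = √(0.00718) = 0.0847
Q = 0.04096, so δQ = 0.0847 × 0.04096 = 0.00347.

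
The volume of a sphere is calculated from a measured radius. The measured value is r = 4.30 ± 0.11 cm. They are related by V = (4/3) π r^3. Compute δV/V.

0.0767

V ∝ r^3, so δV/V = |3| · δr/r = 3 × 0.0256 = 0.0767.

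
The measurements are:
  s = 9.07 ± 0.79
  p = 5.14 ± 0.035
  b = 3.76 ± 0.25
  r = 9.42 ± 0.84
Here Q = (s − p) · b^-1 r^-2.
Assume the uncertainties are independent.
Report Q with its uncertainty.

Let u = s − p = 3.93. δu = √(δs² + δp²) = √(0.624 + 0.00123) = 0.791, so δu/u = 0.201.
Q is then a monomial in u, b, r:
δQ/Q = √((δu/u)² + (-1·δb/b)² + (-2·δr/r)²) = √(0.0405 + 0.00442 + 0.0318) = 0.277
Q = 0.0118, so δQ = 0.277 × 0.0118 = 0.00326.

0.0118 ± 0.00326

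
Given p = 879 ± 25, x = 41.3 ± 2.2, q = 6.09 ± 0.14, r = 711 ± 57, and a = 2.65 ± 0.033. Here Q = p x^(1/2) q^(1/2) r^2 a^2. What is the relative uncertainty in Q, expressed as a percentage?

Since Q is a product/quotient, work with relative uncertainties:
  (1·δp/p)² = (1×0.0284)² = 0.000809;  (½·δx/x)² = (0.5×0.0533)² = 0.000709;  (½·δq/q)² = (0.5×0.0230)² = 0.000132;  (2·δr/r)² = (2×0.0802)² = 0.0257;  (2·δa/a)² = (2×0.0125)² = 0.000620
δQ/Q = √(0.0280) = 0.167

16.7%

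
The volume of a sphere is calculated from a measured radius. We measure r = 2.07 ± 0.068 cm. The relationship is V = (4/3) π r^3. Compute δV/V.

0.0986

V ∝ r^3, so δV/V = |3| · δr/r = 3 × 0.0329 = 0.0986.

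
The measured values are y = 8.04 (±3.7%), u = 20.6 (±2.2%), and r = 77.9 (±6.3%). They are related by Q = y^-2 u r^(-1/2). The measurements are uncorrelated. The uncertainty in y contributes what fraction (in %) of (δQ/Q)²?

78.8%

(δQ/Q)² = (-2·δy/y)² + (1·δu/u)² + (−½·δr/r)²
  y term: (-2×0.0370)² = 0.00548
  u term: (1×0.0220)² = 0.000484
  r term: (-0.5×0.0630)² = 0.000992
Total = 0.00695. Share from y = 0.00548/0.00695 = 0.788.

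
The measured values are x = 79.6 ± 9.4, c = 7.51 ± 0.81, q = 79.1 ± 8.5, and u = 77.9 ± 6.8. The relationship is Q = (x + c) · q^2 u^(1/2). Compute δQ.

Let w = x + c = 87.1. δw = √(δx² + δc²) = √(88.4 + 0.656) = 9.43, so δw/w = 0.108.
Q is then a monomial in w, q, u:
δQ/Q = √((δw/w)² + (2·δq/q)² + (½·δu/u)²) = √(0.0117 + 0.0462 + 0.00190) = 0.245
Q = 4.81e+06, so δQ = 0.245 × 4.81e+06 = 1.18e+06.

1.18e+06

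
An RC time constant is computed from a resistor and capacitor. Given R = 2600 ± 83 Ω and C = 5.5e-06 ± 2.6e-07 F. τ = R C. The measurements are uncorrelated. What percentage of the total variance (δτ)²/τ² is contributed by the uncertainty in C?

(δτ/τ)² = (1·δR/R)² + (1·δC/C)²
  R term: (1×0.0319)² = 0.00102
  C term: (1×0.0473)² = 0.00223
Total = 0.00325. Share from C = 0.00223/0.00325 = 0.687.

68.7%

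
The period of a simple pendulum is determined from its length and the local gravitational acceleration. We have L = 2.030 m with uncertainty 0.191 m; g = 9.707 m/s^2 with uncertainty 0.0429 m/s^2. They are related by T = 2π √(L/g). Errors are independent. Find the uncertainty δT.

T is a product of powers, so relative uncertainties combine in quadrature:
  (½·δL/L)² = (0.5×0.0941)² = 0.00221;  (−½·δg/g)² = (-0.5×0.00442)² = 4.88e-06
δT/T = √(0.00222) = 0.0471
T = 2.873 s, so δT = 0.0471 × 2.873 = 0.135 s.

0.135 s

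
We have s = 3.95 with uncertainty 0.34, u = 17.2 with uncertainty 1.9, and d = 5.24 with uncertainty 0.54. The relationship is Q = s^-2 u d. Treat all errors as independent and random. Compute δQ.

Q is a product of powers, so relative uncertainties combine in quadrature:
  (-2·δs/s)² = (-2×0.0861)² = 0.0296;  (1·δu/u)² = (1×0.110)² = 0.0122;  (1·δd/d)² = (1×0.103)² = 0.0106
δQ/Q = √(0.0525) = 0.229
Q = 5.78, so δQ = 0.229 × 5.78 = 1.32.

1.32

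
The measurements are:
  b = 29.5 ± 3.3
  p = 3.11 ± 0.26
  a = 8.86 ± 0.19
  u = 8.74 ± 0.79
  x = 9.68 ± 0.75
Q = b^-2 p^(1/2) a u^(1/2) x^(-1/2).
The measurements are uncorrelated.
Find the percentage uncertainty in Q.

23.6%

For a monomial Q ∝ b^-2, p^(1/2), a, u^(1/2), x^(-1/2), fractional errors add in quadrature:
  (-2·δb/b)² = (-2×0.112)² = 0.0501;  (½·δp/p)² = (0.5×0.0836)² = 0.00175;  (1·δa/a)² = (1×0.0214)² = 0.000460;  (½·δu/u)² = (0.5×0.0904)² = 0.00204;  (−½·δx/x)² = (-0.5×0.0775)² = 0.00150
δQ/Q = √(0.0558) = 0.236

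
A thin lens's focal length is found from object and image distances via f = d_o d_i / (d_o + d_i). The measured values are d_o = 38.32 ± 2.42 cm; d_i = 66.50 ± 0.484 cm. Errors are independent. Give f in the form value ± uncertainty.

24.31 ± 0.976 cm

∂f/∂d_o = (d_i/(d_o+d_i))² = 0.402;  ∂f/∂d_i = (d_o/(d_o+d_i))² = 0.134
δf = √((∂f/∂d_o · δd_o)² + (∂f/∂d_i · δd_i)²) = √(0.949 + 0.00418) = 0.976 cm
f = 24.31 cm.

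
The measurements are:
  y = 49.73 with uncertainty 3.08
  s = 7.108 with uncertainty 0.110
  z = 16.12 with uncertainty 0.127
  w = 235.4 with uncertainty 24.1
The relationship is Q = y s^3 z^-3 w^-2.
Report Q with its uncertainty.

For a monomial Q ∝ y, s^3, z^-3, w^-2, fractional errors add in quadrature:
  (1·δy/y)² = (1×0.0619)² = 0.00384;  (3·δs/s)² = (3×0.0155)² = 0.00216;  (-3·δz/z)² = (-3×0.00788)² = 0.000559;  (-2·δw/w)² = (-2×0.102)² = 0.0419
δQ/Q = √(0.0485) = 0.220
Q = 7.694e-05, so δQ = 0.220 × 7.694e-05 = 1.69e-05.

(7.694 ± 1.69) × 10^-5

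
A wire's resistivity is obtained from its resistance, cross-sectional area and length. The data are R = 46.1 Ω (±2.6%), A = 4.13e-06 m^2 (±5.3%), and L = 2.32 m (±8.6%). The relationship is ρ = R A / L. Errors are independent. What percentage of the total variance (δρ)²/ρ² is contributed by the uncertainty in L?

68.0%

(δρ/ρ)² = (1·δR/R)² + (1·δA/A)² + (-1·δL/L)²
  R term: (1×0.0260)² = 0.000676
  A term: (1×0.0530)² = 0.00281
  L term: (-1×0.0860)² = 0.00740
Total = 0.0109. Share from L = 0.00740/0.0109 = 0.680.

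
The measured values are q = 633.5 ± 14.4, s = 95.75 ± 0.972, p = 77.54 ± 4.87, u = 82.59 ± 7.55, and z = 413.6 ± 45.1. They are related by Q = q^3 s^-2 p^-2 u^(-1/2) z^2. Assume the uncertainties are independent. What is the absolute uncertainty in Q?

Products/powers → add relative errors in quadrature, weighted by exponent:
  (3·δq/q)² = (3×0.0227)² = 0.00465;  (-2·δs/s)² = (-2×0.0102)² = 0.000412;  (-2·δp/p)² = (-2×0.0628)² = 0.0158;  (−½·δu/u)² = (-0.5×0.0914)² = 0.00209;  (2·δz/z)² = (2×0.109)² = 0.0476
δQ/Q = √(0.0705) = 0.266
Q = 86820, so δQ = 0.266 × 86820 = 23100.

23100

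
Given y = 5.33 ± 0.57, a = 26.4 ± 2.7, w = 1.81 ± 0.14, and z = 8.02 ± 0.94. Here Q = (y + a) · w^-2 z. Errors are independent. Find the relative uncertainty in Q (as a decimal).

0.213

Let u = y + a = 31.7. δu = √(δy² + δa²) = √(0.325 + 7.29) = 2.76, so δu/u = 0.0870.
Q is then a monomial in u, w, z:
δQ/Q = √((δu/u)² + (-2·δw/w)² + (1·δz/z)²) = √(0.00756 + 0.0239 + 0.0137) = 0.213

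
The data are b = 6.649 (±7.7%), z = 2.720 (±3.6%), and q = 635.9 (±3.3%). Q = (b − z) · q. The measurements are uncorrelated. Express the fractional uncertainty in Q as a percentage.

13.7%

Let u = b − z = 3.929. δu = √(δb² + δz²) = √(0.262 + 0.00959) = 0.521, so δu/u = 0.133.
Q is then a monomial in u, q:
δQ/Q = √((δu/u)² + (1·δq/q)²) = √(0.0176 + 0.00109) = 0.137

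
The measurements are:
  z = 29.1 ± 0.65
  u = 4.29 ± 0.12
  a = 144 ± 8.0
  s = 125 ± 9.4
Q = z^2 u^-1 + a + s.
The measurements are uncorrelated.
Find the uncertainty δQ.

Let p = z^2·u^-1 = 197. δp/p = √((2·δz/z)² + (-1·δu/u)²) = √(0.00200 + 0.000782) = 0.0527, so δp = 10.4.
Q = p + a + s: δQ = √(δp² + δa² + δs²) = √(108 + 64.0 + 88.4) = 16.1

16.1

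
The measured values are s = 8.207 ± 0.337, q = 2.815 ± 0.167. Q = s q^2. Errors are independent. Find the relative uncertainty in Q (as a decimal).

Relative error in a monomial: (δQ/Q)² = Σ (nᵢ · δxᵢ/xᵢ)².
  (1·δs/s)² = (1×0.0411)² = 0.00169;  (2·δq/q)² = (2×0.0593)² = 0.0141
δQ/Q = √(0.0158) = 0.126

0.126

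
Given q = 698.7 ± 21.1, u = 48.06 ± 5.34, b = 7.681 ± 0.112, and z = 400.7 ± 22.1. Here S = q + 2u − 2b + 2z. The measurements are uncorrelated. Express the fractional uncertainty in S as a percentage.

Absolute uncertainties add in quadrature for a linear combination:
  (δq)² = 445;  (2·δu)² = 114;  (2·δb)² = 0.0502;  (2·δz)² = 1950
δS = √(2510) = 50.1
S = 1581, so δS/S = 50.1/1581 = 0.0317.

3.17%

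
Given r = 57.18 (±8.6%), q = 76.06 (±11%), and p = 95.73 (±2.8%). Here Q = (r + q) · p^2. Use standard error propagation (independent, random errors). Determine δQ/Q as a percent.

Let u = r + q = 133.2. δu = √(δr² + δq²) = √(24.2 + 70.0) = 9.70, so δu/u = 0.0728.
Q is then a monomial in u, p:
δQ/Q = √((δu/u)² + (2·δp/p)²) = √(0.00531 + 0.00314) = 0.0919

9.19%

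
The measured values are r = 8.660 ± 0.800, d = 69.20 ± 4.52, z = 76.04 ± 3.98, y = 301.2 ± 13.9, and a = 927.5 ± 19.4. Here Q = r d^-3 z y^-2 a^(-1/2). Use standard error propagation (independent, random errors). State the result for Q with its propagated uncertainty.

Each factor contributes (exponent × relative error)² to (δQ/Q)²:
  (1·δr/r)² = (1×0.0924)² = 0.00853;  (-3·δd/d)² = (-3×0.0653)² = 0.0384;  (1·δz/z)² = (1×0.0523)² = 0.00274;  (-2·δy/y)² = (-2×0.0461)² = 0.00852;  (−½·δa/a)² = (-0.5×0.0209)² = 0.000109
δQ/Q = √(0.0583) = 0.241
Q = 7.192e-10, so δQ = 0.241 × 7.192e-10 = 1.74e-10.

(7.192 ± 1.74) × 10^-10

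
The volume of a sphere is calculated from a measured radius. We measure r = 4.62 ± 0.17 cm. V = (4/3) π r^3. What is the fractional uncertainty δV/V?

0.110

Relative error in a monomial: (δV/V)² = Σ (nᵢ · δxᵢ/xᵢ)².
  (3·δr/r)² = (3×0.0368)² = 0.0122
δV/V = √(0.0122) = 0.110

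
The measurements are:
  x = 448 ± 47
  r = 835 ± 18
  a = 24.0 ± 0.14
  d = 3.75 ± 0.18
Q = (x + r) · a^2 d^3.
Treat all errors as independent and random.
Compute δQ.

5.83e+06

Let u = x + r = 1280. δu = √(δx² + δr²) = √(2210 + 324) = 50.3, so δu/u = 0.0392.
Q is then a monomial in u, a, d:
δQ/Q = √((δu/u)² + (2·δa/a)² + (3·δd/d)²) = √(0.00154 + 0.000136 + 0.0207) = 0.150
Q = 3.9e+07, so δQ = 0.150 × 3.9e+07 = 5.83e+06.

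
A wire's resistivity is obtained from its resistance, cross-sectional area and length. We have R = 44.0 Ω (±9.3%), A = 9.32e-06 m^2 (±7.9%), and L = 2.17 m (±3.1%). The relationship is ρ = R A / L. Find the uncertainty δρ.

2.38e-05 Ω·m

ρ is a product of powers, so relative uncertainties combine in quadrature:
  (1·δR/R)² = (1×0.0930)² = 0.00865;  (1·δA/A)² = (1×0.0790)² = 0.00624;  (-1·δL/L)² = (-1×0.0310)² = 0.000961
δρ/ρ = √(0.0159) = 0.126
ρ = 0.000189 Ω·m, so δρ = 0.126 × 0.000189 = 2.38e-05 Ω·m.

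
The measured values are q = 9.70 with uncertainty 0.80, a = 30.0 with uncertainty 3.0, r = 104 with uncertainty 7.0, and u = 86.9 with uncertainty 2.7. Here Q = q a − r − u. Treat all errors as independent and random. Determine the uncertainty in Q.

Let p = q·a = 291. δp/p = √((1·δq/q)² + (1·δa/a)²) = √(0.00680 + 0.0100) = 0.130, so δp = 37.7.
Q = p − r − u: δQ = √(δp² + δr² + δu²) = √(1420 + 49.0 + 7.29) = 38.5

38.5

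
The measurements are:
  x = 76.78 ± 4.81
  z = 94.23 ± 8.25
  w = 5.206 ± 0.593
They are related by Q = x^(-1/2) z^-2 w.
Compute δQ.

1.41e-05

Relative error in a monomial: (δQ/Q)² = Σ (nᵢ · δxᵢ/xᵢ)².
  (−½·δx/x)² = (-0.5×0.0626)² = 0.000981;  (-2·δz/z)² = (-2×0.0876)² = 0.0307;  (1·δw/w)² = (1×0.114)² = 0.0130
δQ/Q = √(0.0446) = 0.211
Q = 6.691e-05, so δQ = 0.211 × 6.691e-05 = 1.41e-05.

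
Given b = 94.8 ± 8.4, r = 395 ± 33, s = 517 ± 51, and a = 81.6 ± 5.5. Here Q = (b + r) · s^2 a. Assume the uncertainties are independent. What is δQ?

2.35e+09

Let u = b + r = 490. δu = √(δb² + δr²) = √(70.6 + 1090) = 34.1, so δu/u = 0.0695.
Q is then a monomial in u, s, a:
δQ/Q = √((δu/u)² + (2·δs/s)² + (1·δa/a)²) = √(0.00483 + 0.0389 + 0.00454) = 0.220
Q = 1.07e+10, so δQ = 0.220 × 1.07e+10 = 2.35e+09.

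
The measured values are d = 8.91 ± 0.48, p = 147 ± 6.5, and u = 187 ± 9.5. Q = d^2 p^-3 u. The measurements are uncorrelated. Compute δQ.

0.000833

Since Q is a product/quotient, work with relative uncertainties:
  (2·δd/d)² = (2×0.0539)² = 0.0116;  (-3·δp/p)² = (-3×0.0442)² = 0.0176;  (1·δu/u)² = (1×0.0508)² = 0.00258
δQ/Q = √(0.0318) = 0.178
Q = 0.00467, so δQ = 0.178 × 0.00467 = 0.000833.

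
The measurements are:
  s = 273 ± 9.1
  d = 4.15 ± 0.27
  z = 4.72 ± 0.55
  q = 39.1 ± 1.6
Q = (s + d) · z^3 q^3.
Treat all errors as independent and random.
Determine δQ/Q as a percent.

Let u = s + d = 277. δu = √(δs² + δd²) = √(82.8 + 0.0729) = 9.10, so δu/u = 0.0328.
Q is then a monomial in u, z, q:
δQ/Q = √((δu/u)² + (3·δz/z)² + (3·δq/q)²) = √(0.00108 + 0.122 + 0.0151) = 0.372

37.2%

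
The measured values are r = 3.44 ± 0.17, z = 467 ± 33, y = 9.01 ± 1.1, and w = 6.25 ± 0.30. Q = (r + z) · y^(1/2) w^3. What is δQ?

Let u = r + z = 470. δu = √(δr² + δz²) = √(0.0289 + 1090) = 33.0, so δu/u = 0.0701.
Q is then a monomial in u, y, w:
δQ/Q = √((δu/u)² + (½·δy/y)² + (3·δw/w)²) = √(0.00492 + 0.00373 + 0.0207) = 0.171
Q = 3.45e+05, so δQ = 0.171 × 3.45e+05 = 59100.

59100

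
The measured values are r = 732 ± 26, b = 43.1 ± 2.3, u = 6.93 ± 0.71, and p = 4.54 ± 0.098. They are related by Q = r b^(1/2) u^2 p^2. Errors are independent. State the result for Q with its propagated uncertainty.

For a monomial Q ∝ r, b^(1/2), u^2, p^2, fractional errors add in quadrature:
  (1·δr/r)² = (1×0.0355)² = 0.00126;  (½·δb/b)² = (0.5×0.0534)² = 0.000712;  (2·δu/u)² = (2×0.102)² = 0.0420;  (2·δp/p)² = (2×0.0216)² = 0.00186
δQ/Q = √(0.0458) = 0.214
Q = 4.76e+06, so δQ = 0.214 × 4.76e+06 = 1.02e+06.

(4.76 ± 1.02) × 10^6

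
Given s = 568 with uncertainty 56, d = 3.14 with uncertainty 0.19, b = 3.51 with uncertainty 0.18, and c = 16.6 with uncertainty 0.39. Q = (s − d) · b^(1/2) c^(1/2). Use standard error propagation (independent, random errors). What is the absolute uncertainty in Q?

Let u = s − d = 565. δu = √(δs² + δd²) = √(3140 + 0.0361) = 56.0, so δu/u = 0.0991.
Q is then a monomial in u, b, c:
δQ/Q = √((δu/u)² + (½·δb/b)² + (½·δc/c)²) = √(0.00983 + 0.000657 + 0.000138) = 0.103
Q = 4310, so δQ = 0.103 × 4310 = 444.

444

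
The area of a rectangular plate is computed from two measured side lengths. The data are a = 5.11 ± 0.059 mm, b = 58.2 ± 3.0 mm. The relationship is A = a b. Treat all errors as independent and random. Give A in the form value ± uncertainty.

Each factor contributes (exponent × relative error)² to (δA/A)²:
  (1·δa/a)² = (1×0.0115)² = 0.000133;  (1·δb/b)² = (1×0.0515)² = 0.00266
δA/A = √(0.00279) = 0.0528
A = 297 mm^2, so δA = 0.0528 × 297 = 15.7 mm^2.

297 ± 15.7 mm^2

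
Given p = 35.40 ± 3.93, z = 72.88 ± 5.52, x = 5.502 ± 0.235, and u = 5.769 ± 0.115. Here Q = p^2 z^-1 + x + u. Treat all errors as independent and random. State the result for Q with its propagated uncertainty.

Let w = p^2·z^-1 = 17.19. δw/w = √((2·δp/p)² + (-1·δz/z)²) = √(0.0493 + 0.00574) = 0.235, so δw = 4.03.
Q = w + x + u: δQ = √(δw² + δx² + δu²) = √(16.3 + 0.0552 + 0.0132) = 4.04
Q = 28.47.

28.47 ± 4.04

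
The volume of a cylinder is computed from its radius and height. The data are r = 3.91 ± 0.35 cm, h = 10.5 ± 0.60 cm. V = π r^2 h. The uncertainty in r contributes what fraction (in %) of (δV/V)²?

(δV/V)² = (2·δr/r)² + (1·δh/h)²
  r term: (2×0.0895)² = 0.0321
  h term: (1×0.0571)² = 0.00327
Total = 0.0353. Share from r = 0.0321/0.0353 = 0.908.

90.8%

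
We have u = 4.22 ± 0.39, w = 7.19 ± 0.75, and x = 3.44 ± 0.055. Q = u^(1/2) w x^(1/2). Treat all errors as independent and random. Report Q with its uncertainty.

Products/powers → add relative errors in quadrature, weighted by exponent:
  (½·δu/u)² = (0.5×0.0924)² = 0.00214;  (1·δw/w)² = (1×0.104)² = 0.0109;  (½·δx/x)² = (0.5×0.0160)² = 6.39e-05
δQ/Q = √(0.0131) = 0.114
Q = 27.4, so δQ = 0.114 × 27.4 = 3.13.

27.4 ± 3.13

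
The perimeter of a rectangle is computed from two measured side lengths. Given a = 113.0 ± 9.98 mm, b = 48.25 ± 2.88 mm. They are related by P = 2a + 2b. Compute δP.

20.8 mm

P is a linear combination, so absolute uncertainties add in quadrature:
  (2·δa)² = 398;  (2·δb)² = 33.2
δP = √(432) = 20.8 mm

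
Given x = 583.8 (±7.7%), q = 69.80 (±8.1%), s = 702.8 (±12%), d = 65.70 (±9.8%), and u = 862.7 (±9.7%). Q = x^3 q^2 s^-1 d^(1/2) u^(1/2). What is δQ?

1.03e+11

Q is a product of powers, so relative uncertainties combine in quadrature:
  (3·δx/x)² = (3×0.0770)² = 0.0534;  (2·δq/q)² = (2×0.0810)² = 0.0262;  (-1·δs/s)² = (-1×0.120)² = 0.0144;  (½·δd/d)² = (0.5×0.0980)² = 0.00240;  (½·δu/u)² = (0.5×0.0970)² = 0.00235
δQ/Q = √(0.0988) = 0.314
Q = 3.284e+11, so δQ = 0.314 × 3.284e+11 = 1.03e+11.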